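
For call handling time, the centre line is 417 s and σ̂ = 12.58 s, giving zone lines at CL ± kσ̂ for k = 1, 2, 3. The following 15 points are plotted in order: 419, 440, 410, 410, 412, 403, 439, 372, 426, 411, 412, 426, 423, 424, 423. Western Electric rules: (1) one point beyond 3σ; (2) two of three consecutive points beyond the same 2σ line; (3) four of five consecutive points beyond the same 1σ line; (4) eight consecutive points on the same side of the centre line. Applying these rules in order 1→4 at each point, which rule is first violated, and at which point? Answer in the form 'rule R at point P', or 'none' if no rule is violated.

rule 1 at point 8

Zone of each point (C = within 1σ̂, B = 1σ̂–2σ̂, A = 2σ̂–3σ̂, * = beyond 3σ̂; sign = side of CL): 1:+C, 2:+B, 3:-C, 4:-C, 5:-C, 6:-B, 7:+B, 8:-*, 9:+C, 10:-C, 11:-C, 12:+C, 13:+C, 14:+C, 15:+C
Rule 1 (one point beyond the 3σ limits) is satisfied at point 8.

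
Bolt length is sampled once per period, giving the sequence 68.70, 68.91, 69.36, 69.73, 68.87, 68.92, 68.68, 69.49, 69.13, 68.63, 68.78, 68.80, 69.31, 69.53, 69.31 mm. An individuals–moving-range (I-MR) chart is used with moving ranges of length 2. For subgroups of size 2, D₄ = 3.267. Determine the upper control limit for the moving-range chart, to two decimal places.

Moving ranges: 0.21, 0.45, 0.37, 0.86, 0.05, 0.24, 0.81, 0.36, 0.50, 0.15, 0.02, 0.51, 0.22, 0.22; M̄R̄ = 4.9700 / 14 = 0.3550
UCL_MR = D₄·M̄R̄ = 3.267 × 0.3550 = 1.1598

1.16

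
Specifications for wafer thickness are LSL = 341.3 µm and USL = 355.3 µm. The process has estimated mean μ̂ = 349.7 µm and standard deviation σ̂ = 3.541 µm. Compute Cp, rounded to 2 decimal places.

Cp = (USL − LSL) / (6σ̂) = (355.3 − 341.3) / (6 × 3.541) = 14.0000 / 21.2460 = 0.6589

0.66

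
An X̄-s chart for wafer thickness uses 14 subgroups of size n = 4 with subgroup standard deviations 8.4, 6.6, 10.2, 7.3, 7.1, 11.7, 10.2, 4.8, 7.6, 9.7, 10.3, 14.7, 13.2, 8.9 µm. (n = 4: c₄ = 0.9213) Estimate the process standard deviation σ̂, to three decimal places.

s̄ = (8.4 + 6.6 + 10.2 + 7.3 + 7.1 + 11.7 + 10.2 + 4.8 + 7.6 + 9.7 + 10.3 + 14.7 + 13.2 + 8.9) / 14 = 9.3357
σ̂ = s̄ / c₄ = 9.3357 / 0.9213 = 10.1332

10.133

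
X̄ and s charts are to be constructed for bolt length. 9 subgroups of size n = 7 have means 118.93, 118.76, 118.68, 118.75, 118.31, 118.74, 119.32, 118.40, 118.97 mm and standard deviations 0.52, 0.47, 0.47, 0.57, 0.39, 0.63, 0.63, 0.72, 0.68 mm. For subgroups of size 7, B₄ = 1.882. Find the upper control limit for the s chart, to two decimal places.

1.06

s̄ = (0.52 + 0.47 + 0.47 + 0.57 + 0.39 + 0.63 + 0.63 + 0.72 + 0.68) / 9 = 0.5644
UCL_s = B₄·s̄ = 1.882 × 0.5644 = 1.0623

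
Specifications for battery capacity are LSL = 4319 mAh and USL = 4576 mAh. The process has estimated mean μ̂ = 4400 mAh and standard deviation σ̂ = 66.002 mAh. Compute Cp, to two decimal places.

0.65

Cp = (USL − LSL) / (6σ̂) = (4576 − 4319) / (6 × 66.002) = 257.0000 / 396.0120 = 0.6490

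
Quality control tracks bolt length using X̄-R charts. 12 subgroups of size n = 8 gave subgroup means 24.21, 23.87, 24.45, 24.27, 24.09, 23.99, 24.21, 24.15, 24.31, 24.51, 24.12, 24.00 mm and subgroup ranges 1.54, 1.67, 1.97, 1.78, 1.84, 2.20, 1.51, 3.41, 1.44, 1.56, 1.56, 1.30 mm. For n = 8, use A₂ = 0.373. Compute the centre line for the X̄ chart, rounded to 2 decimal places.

24.18

X̄̄ = (24.21 + 23.87 + 24.45 + 24.27 + 24.09 + 23.99 + 24.21 + 24.15 + 24.31 + 24.51 + 24.12 + 24.00) / 12 = 290.1800 / 12 = 24.1817
CL = X̄̄ = 24.1817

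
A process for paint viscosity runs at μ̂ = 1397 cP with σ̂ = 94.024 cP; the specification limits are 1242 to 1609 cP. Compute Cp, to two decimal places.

0.65

Cp = (USL − LSL) / (6σ̂) = (1609 − 1242) / (6 × 94.024) = 367.0000 / 564.1440 = 0.6505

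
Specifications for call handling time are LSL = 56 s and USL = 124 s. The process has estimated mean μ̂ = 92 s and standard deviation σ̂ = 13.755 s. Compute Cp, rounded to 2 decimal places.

Cp = (USL − LSL) / (6σ̂) = (124 − 56) / (6 × 13.755) = 68.0000 / 82.5300 = 0.8239

0.82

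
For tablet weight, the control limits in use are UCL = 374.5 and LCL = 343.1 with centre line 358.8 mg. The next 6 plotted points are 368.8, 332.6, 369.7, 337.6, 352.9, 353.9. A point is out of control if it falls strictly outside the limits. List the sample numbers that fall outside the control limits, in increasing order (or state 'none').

2, 4

Compare each point to [343.1, 374.5]: sample 2 = 332.6 < LCL; sample 4 = 337.6 < LCL.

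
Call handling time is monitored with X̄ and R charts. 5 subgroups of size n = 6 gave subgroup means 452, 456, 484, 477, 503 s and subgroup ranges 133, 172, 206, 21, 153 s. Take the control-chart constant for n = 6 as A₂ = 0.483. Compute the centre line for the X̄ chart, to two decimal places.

X̄̄ = (452 + 456 + 484 + 477 + 503) / 5 = 2372.0000 / 5 = 474.4000
CL = X̄̄ = 474.4000

474.40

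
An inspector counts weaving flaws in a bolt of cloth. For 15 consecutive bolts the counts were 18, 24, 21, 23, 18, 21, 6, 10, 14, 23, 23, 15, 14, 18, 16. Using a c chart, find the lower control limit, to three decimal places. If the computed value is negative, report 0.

5.014

c̄ = (18 + 24 + 21 + 23 + 18 + 21 + 6 + 10 + 14 + 23 + 23 + 15 + 14 + 18 + 16) / 15 = 264 / 15 = 17.6000
LCL = c̄ − 3√c̄ = 17.6000 − 3 × 4.1952 = 5.0143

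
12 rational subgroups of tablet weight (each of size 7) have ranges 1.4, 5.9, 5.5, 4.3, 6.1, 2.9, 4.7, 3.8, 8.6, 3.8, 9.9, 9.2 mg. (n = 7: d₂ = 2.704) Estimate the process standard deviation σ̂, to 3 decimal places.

R̄ = (1.4 + 5.9 + 5.5 + 4.3 + 6.1 + 2.9 + 4.7 + 3.8 + 8.6 + 3.8 + 9.9 + 9.2) / 12 = 5.5083
σ̂ = R̄ / d₂ = 5.5083 / 2.704 = 2.0371

2.037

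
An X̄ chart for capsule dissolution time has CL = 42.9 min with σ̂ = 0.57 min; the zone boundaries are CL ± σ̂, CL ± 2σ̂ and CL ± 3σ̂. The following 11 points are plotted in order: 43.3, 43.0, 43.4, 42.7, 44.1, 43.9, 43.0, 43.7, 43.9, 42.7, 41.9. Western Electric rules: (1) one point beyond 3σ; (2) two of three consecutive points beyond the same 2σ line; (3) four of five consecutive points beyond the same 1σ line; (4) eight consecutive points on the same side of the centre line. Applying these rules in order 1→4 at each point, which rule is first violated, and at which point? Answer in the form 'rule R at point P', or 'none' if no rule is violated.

rule 3 at point 9

Zone of each point (C = within 1σ̂, B = 1σ̂–2σ̂, A = 2σ̂–3σ̂, * = beyond 3σ̂; sign = side of CL): 1:+C, 2:+C, 3:+C, 4:-C, 5:+A, 6:+B, 7:+C, 8:+B, 9:+B, 10:-C, 11:-B
Rule 3 (four of five consecutive points beyond the same 1σ limit) is satisfied at point 9.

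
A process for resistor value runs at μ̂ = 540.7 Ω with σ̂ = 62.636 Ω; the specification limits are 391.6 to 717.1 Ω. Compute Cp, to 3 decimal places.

0.866

Cp = (USL − LSL) / (6σ̂) = (717.1 − 391.6) / (6 × 62.636) = 325.5000 / 375.8160 = 0.8661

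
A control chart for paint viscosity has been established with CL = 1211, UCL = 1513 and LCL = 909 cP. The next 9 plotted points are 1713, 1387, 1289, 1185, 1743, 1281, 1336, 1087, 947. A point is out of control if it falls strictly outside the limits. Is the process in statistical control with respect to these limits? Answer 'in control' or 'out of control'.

Compare each point to [909, 1513]: sample 1 = 1713 > UCL; sample 5 = 1743 > UCL.

out of control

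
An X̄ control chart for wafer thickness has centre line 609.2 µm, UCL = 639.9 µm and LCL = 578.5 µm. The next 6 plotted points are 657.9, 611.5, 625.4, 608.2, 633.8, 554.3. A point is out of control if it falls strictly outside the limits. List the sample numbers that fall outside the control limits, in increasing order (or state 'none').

1, 6

Compare each point to [578.5, 639.9]: sample 1 = 657.9 > UCL; sample 6 = 554.3 < LCL.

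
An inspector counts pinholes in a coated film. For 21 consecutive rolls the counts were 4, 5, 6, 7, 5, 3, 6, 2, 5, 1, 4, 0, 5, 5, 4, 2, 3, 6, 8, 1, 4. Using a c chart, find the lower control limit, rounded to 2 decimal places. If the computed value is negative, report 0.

c̄ = (4 + 5 + 6 + 7 + 5 + 3 + 6 + 2 + 5 + 1 + 4 + 0 + 5 + 5 + 4 + 2 + 3 + 6 + 8 + 1 + 4) / 21 = 86 / 21 = 4.0952
LCL = c̄ − 3√c̄ = 4.0952 − 3 × 2.0237 = -1.9758 → 0 (cannot be negative)

0.00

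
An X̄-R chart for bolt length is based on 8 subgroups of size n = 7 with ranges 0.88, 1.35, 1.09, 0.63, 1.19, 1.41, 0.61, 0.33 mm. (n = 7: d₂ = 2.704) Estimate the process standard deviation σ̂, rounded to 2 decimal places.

0.35

R̄ = (0.88 + 1.35 + 1.09 + 0.63 + 1.19 + 1.41 + 0.61 + 0.33) / 8 = 0.9363
σ̂ = R̄ / d₂ = 0.9363 / 2.704 = 0.3462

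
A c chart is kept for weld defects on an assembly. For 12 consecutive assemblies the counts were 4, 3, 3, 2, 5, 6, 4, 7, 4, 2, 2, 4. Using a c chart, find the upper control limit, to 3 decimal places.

9.707

c̄ = (4 + 3 + 3 + 2 + 5 + 6 + 4 + 7 + 4 + 2 + 2 + 4) / 12 = 46 / 12 = 3.8333
UCL = c̄ + 3√c̄ = 3.8333 + 3 × √3.8333 = 3.8333 + 3 × 1.9579 = 9.7070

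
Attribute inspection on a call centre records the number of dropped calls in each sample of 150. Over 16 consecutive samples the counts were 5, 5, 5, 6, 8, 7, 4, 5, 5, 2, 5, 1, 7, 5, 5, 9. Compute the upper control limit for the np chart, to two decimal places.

12.00

p̄ = Σdᵢ / (k·n) = 84 / (16 × 150) = 0.03500
UCL = np̄ + 3·√(np̄(1−p̄)) = 5.2500 + 3 × √(5.2500×0.96500) = 5.2500 + 3 × 2.2508 = 12.0025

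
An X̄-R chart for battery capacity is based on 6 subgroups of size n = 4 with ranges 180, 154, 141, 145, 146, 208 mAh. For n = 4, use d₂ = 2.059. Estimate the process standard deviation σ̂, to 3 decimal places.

78.841

R̄ = (180 + 154 + 141 + 145 + 146 + 208) / 6 = 162.3333
σ̂ = R̄ / d₂ = 162.3333 / 2.059 = 78.8409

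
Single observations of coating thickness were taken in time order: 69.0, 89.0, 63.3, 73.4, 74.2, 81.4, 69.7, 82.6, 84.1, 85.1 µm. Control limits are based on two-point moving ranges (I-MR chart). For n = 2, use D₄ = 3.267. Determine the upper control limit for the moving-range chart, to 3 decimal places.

32.997

Moving ranges: 20.0, 25.7, 10.1, 0.8, 7.2, 11.7, 12.9, 1.5, 1.0; M̄R̄ = 90.9000 / 9 = 10.1000
UCL_MR = D₄·M̄R̄ = 3.267 × 10.1000 = 32.9967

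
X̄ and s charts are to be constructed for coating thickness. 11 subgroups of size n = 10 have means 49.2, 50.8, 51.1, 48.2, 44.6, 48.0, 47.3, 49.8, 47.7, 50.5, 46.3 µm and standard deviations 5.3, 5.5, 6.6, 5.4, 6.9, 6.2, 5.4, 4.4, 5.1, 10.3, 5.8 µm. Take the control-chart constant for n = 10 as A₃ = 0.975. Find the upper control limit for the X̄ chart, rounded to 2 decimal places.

X̄̄ = (49.2 + 50.8 + 51.1 + 48.2 + 44.6 + 48.0 + 47.3 + 49.8 + 47.7 + 50.5 + 46.3) / 11 = 48.5000
s̄ = (5.3 + 5.5 + 6.6 + 5.4 + 6.9 + 6.2 + 5.4 + 4.4 + 5.1 + 10.3 + 5.8) / 11 = 6.0818
UCL = X̄̄ + A₃·s̄ = 48.5000 + 0.975 × 6.0818 = 54.4298

54.43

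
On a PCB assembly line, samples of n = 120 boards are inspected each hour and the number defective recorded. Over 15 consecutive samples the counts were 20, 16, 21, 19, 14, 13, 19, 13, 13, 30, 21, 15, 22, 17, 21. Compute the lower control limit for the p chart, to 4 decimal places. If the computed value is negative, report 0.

0.0538

p̄ = Σdᵢ / (k·n) = 274 / (15 × 120) = 0.15222
LCL = p̄ − 3·√(p̄(1−p̄)/n) = 0.15222 − 3 × 0.03279 = 0.05384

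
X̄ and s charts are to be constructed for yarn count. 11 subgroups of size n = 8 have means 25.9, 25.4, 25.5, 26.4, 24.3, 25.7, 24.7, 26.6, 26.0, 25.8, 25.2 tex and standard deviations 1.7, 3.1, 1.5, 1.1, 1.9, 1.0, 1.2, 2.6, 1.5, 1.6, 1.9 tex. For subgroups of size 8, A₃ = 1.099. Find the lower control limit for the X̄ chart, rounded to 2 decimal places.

23.68

X̄̄ = (25.9 + 25.4 + 25.5 + 26.4 + 24.3 + 25.7 + 24.7 + 26.6 + 26.0 + 25.8 + 25.2) / 11 = 25.5909
s̄ = (1.7 + 3.1 + 1.5 + 1.1 + 1.9 + 1.0 + 1.2 + 2.6 + 1.5 + 1.6 + 1.9) / 11 = 1.7364
LCL = X̄̄ − A₃·s̄ = 25.5909 − 1.099 × 1.7364 = 23.6826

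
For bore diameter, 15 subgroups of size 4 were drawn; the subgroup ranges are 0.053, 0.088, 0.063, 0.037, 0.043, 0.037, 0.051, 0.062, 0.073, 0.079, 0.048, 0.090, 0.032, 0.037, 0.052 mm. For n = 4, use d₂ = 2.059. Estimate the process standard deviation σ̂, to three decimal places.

R̄ = (0.053 + 0.088 + 0.063 + 0.037 + 0.043 + 0.037 + 0.051 + 0.062 + 0.073 + 0.079 + 0.048 + 0.090 + 0.032 + 0.037 + 0.052) / 15 = 0.0563
σ̂ = R̄ / d₂ = 0.0563 / 2.059 = 0.0274

0.027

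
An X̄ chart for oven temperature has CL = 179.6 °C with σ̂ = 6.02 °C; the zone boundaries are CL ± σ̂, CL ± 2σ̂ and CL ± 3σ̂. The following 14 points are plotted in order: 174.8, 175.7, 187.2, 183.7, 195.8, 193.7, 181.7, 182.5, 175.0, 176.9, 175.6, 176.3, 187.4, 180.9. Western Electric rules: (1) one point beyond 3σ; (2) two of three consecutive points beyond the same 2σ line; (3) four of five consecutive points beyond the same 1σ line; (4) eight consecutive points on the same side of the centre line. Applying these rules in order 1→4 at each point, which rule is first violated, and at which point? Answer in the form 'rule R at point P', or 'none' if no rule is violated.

rule 2 at point 6

Zone of each point (C = within 1σ̂, B = 1σ̂–2σ̂, A = 2σ̂–3σ̂, * = beyond 3σ̂; sign = side of CL): 1:-C, 2:-C, 3:+B, 4:+C, 5:+A, 6:+A, 7:+C, 8:+C, 9:-C, 10:-C, 11:-C, 12:-C, 13:+B, 14:+C
Rule 2 (two of three consecutive points beyond the same 2σ limit) is satisfied at point 6.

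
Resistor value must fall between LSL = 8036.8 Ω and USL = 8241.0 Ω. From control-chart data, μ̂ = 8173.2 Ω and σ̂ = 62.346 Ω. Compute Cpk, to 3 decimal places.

Cpu = (USL − μ̂) / (3σ̂) = (8241.0 − 8173.2) / (3 × 62.346) = 0.3625; Cpl = (μ̂ − LSL) / (3σ̂) = (8173.2 − 8036.8) / (3 × 62.346) = 0.7293; Cpk = min(Cpu, Cpl) = 0.3625

0.362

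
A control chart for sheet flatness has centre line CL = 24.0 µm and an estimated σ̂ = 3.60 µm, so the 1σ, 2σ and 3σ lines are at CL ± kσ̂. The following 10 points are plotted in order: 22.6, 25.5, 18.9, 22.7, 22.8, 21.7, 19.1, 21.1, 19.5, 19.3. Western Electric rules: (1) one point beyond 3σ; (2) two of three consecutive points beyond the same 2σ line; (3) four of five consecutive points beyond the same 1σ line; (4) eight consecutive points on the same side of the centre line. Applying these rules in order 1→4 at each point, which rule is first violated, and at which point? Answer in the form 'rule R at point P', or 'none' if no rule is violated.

rule 4 at point 10

Zone of each point (C = within 1σ̂, B = 1σ̂–2σ̂, A = 2σ̂–3σ̂, * = beyond 3σ̂; sign = side of CL): 1:-C, 2:+C, 3:-B, 4:-C, 5:-C, 6:-C, 7:-B, 8:-C, 9:-B, 10:-B
Rule 4 (eight consecutive points on the same side of the centre line) is satisfied at point 10.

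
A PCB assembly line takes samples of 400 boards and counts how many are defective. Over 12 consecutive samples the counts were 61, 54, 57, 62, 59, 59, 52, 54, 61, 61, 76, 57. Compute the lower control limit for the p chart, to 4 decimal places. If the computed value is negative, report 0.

p̄ = Σdᵢ / (k·n) = 713 / (12 × 400) = 0.14854
LCL = p̄ − 3·√(p̄(1−p̄)/n) = 0.14854 − 3 × 0.01778 = 0.09520

0.0952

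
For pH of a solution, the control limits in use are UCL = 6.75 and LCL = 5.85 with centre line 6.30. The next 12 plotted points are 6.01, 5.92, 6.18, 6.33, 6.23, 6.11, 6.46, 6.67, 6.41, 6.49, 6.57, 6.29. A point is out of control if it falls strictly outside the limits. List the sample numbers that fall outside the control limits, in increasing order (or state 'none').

none

All 12 points lie within [5.85, 6.75].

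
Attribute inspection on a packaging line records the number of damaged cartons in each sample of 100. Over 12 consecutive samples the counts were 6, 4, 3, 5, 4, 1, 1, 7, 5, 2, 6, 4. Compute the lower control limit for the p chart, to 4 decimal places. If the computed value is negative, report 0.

0.0000

p̄ = Σdᵢ / (k·n) = 48 / (12 × 100) = 0.04000
LCL = p̄ − 3·√(p̄(1−p̄)/n) = 0.04000 − 3 × 0.01960 = -0.01879 → 0 (negative, so LCL = 0)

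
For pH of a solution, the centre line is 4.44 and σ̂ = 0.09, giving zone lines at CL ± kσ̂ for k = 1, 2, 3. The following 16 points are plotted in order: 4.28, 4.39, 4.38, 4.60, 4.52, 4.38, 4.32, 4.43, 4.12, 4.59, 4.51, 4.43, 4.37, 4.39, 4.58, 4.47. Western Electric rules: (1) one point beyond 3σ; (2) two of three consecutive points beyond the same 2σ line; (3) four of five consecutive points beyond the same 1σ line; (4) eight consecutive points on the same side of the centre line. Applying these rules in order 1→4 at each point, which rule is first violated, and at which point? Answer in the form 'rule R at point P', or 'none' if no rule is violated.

rule 1 at point 9

Zone of each point (C = within 1σ̂, B = 1σ̂–2σ̂, A = 2σ̂–3σ̂, * = beyond 3σ̂; sign = side of CL): 1:-B, 2:-C, 3:-C, 4:+B, 5:+C, 6:-C, 7:-B, 8:-C, 9:-*, 10:+B, 11:+C, 12:-C, 13:-C, 14:-C, 15:+B, 16:+C
Rule 1 (one point beyond the 3σ limits) is satisfied at point 9.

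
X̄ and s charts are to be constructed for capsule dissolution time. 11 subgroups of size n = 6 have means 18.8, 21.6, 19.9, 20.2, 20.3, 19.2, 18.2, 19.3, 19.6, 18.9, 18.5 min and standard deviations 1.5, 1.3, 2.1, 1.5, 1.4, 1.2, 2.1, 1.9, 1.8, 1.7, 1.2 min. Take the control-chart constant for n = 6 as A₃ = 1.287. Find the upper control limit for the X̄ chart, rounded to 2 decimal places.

21.57

X̄̄ = (18.8 + 21.6 + 19.9 + 20.2 + 20.3 + 19.2 + 18.2 + 19.3 + 19.6 + 18.9 + 18.5) / 11 = 19.5000
s̄ = (1.5 + 1.3 + 2.1 + 1.5 + 1.4 + 1.2 + 2.1 + 1.9 + 1.8 + 1.7 + 1.2) / 11 = 1.6091
UCL = X̄̄ + A₃·s̄ = 19.5000 + 1.287 × 1.6091 = 21.5709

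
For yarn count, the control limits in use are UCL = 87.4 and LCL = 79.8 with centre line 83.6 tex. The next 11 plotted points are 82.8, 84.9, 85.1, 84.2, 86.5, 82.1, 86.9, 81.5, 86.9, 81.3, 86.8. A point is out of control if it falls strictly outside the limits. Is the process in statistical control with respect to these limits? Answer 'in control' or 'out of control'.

in control

All 11 points lie within [79.8, 87.4].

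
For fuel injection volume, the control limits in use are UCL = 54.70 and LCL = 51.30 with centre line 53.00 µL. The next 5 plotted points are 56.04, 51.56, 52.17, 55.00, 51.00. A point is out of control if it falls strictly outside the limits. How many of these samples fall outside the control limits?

Compare each point to [51.30, 54.70]: sample 1 = 56.04 > UCL; sample 4 = 55.00 > UCL; sample 5 = 51.00 < LCL.

3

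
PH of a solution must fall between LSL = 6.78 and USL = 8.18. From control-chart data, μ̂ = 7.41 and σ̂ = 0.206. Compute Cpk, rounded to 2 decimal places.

1.02

Cpu = (USL − μ̂) / (3σ̂) = (8.18 − 7.41) / (3 × 0.206) = 1.2460; Cpl = (μ̂ − LSL) / (3σ̂) = (7.41 − 6.78) / (3 × 0.206) = 1.0194; Cpk = min(Cpu, Cpl) = 1.0194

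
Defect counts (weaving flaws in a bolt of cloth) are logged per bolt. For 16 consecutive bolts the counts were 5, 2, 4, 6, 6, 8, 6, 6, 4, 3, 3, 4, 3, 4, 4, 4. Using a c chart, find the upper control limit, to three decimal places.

10.864

c̄ = (5 + 2 + 4 + 6 + 6 + 8 + 6 + 6 + 4 + 3 + 3 + 4 + 3 + 4 + 4 + 4) / 16 = 72 / 16 = 4.5000
UCL = c̄ + 3√c̄ = 4.5000 + 3 × √4.5000 = 4.5000 + 3 × 2.1213 = 10.8640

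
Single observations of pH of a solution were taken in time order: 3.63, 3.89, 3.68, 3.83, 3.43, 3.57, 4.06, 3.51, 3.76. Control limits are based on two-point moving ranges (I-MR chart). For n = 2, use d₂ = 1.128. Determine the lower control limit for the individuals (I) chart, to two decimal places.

X̄ = (3.63 + 3.89 + 3.68 + 3.83 + 3.43 + 3.57 + 4.06 + 3.51 + 3.76) / 9 = 3.7067
Moving ranges: 0.26, 0.21, 0.15, 0.40, 0.14, 0.49, 0.55, 0.25; M̄R̄ = 2.4500 / 8 = 0.3063
LCL = X̄ − 3·M̄R̄/d₂ = 3.7067 − 3 × 0.3063 / 1.128 = 2.8922

2.89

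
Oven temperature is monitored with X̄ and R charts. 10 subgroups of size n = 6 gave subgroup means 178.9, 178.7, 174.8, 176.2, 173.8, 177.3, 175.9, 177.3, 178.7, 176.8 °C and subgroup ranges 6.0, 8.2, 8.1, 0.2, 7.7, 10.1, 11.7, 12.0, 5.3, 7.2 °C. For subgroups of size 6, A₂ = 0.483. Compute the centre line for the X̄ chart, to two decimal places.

176.84

X̄̄ = (178.9 + 178.7 + 174.8 + 176.2 + 173.8 + 177.3 + 175.9 + 177.3 + 178.7 + 176.8) / 10 = 1768.4000 / 10 = 176.8400
CL = X̄̄ = 176.8400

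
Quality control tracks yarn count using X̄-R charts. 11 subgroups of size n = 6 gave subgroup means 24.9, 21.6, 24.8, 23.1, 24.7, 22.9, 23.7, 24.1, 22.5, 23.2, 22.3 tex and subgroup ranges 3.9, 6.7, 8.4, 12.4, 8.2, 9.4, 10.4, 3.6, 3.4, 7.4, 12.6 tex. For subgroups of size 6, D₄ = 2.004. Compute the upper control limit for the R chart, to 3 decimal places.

R̄ = (3.9 + 6.7 + 8.4 + 12.4 + 8.2 + 9.4 + 10.4 + 3.6 + 3.4 + 7.4 + 12.6) / 11 = 86.4000 / 11 = 7.8545
UCL_R = D₄·R̄ = 2.004 × 7.8545 = 15.7405

15.741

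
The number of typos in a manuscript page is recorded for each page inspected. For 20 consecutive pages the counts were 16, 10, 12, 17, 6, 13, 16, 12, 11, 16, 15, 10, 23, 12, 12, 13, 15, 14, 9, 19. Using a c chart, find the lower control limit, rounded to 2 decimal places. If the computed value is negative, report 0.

2.51

c̄ = (16 + 10 + 12 + 17 + 6 + 13 + 16 + 12 + 11 + 16 + 15 + 10 + 23 + 12 + 12 + 13 + 15 + 14 + 9 + 19) / 20 = 271 / 20 = 13.5500
LCL = c̄ − 3√c̄ = 13.5500 − 3 × 3.6810 = 2.5069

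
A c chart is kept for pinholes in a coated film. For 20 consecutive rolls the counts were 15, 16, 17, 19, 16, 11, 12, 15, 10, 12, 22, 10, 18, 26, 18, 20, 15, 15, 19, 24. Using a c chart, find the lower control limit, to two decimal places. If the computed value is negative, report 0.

c̄ = (15 + 16 + 17 + 19 + 16 + 11 + 12 + 15 + 10 + 12 + 22 + 10 + 18 + 26 + 18 + 20 + 15 + 15 + 19 + 24) / 20 = 330 / 20 = 16.5000
LCL = c̄ − 3√c̄ = 16.5000 − 3 × 4.0620 = 4.3139

4.31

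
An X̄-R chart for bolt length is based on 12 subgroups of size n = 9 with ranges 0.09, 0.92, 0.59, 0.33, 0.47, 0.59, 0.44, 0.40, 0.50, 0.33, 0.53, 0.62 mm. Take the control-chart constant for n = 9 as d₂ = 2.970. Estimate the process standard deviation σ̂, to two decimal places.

0.16

R̄ = (0.09 + 0.92 + 0.59 + 0.33 + 0.47 + 0.59 + 0.44 + 0.40 + 0.50 + 0.33 + 0.53 + 0.62) / 12 = 0.4842
σ̂ = R̄ / d₂ = 0.4842 / 2.970 = 0.1630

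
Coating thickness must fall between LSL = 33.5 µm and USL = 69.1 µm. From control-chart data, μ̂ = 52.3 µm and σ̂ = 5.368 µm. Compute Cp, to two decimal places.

Cp = (USL − LSL) / (6σ̂) = (69.1 − 33.5) / (6 × 5.368) = 35.6000 / 32.2080 = 1.1053

1.11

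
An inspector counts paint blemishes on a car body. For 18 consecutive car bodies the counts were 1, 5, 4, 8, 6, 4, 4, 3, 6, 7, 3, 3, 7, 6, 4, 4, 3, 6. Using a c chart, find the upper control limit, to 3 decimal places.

11.147

c̄ = (1 + 5 + 4 + 8 + 6 + 4 + 4 + 3 + 6 + 7 + 3 + 3 + 7 + 6 + 4 + 4 + 3 + 6) / 18 = 84 / 18 = 4.6667
UCL = c̄ + 3√c̄ = 4.6667 + 3 × √4.6667 = 4.6667 + 3 × 2.1602 = 11.1474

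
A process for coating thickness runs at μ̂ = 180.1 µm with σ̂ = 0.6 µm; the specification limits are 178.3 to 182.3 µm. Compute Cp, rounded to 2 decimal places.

Cp = (USL − LSL) / (6σ̂) = (182.3 − 178.3) / (6 × 0.6) = 4.0000 / 3.6000 = 1.1111

1.11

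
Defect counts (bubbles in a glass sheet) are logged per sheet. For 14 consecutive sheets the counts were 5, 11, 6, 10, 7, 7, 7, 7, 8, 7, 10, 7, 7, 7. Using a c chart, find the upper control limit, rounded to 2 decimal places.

c̄ = (5 + 11 + 6 + 10 + 7 + 7 + 7 + 7 + 8 + 7 + 10 + 7 + 7 + 7) / 14 = 106 / 14 = 7.5714
UCL = c̄ + 3√c̄ = 7.5714 + 3 × √7.5714 = 7.5714 + 3 × 2.7516 = 15.8263

15.83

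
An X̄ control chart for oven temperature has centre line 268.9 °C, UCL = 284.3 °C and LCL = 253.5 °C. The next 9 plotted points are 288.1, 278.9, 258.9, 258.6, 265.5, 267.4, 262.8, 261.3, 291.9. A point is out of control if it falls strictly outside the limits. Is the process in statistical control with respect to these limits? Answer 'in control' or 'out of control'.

Compare each point to [253.5, 284.3]: sample 1 = 288.1 > UCL; sample 9 = 291.9 > UCL.

out of control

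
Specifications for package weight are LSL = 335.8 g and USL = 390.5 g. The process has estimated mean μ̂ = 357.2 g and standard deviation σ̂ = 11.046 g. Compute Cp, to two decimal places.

Cp = (USL − LSL) / (6σ̂) = (390.5 − 335.8) / (6 × 11.046) = 54.7000 / 66.2760 = 0.8253

0.83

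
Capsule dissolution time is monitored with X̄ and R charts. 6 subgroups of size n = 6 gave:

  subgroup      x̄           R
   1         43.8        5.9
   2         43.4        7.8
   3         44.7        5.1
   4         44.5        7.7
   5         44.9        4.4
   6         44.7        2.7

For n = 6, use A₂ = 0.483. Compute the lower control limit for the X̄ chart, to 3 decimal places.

X̄̄ = (43.8 + 43.4 + 44.7 + 44.5 + 44.9 + 44.7) / 6 = 266.0000 / 6 = 44.3333
R̄ = (5.9 + 7.8 + 5.1 + 7.7 + 4.4 + 2.7) / 6 = 33.6000 / 6 = 5.6000
LCL = X̄̄ − A₂·R̄ = 44.3333 − 0.483 × 5.6000 = 41.6285

41.629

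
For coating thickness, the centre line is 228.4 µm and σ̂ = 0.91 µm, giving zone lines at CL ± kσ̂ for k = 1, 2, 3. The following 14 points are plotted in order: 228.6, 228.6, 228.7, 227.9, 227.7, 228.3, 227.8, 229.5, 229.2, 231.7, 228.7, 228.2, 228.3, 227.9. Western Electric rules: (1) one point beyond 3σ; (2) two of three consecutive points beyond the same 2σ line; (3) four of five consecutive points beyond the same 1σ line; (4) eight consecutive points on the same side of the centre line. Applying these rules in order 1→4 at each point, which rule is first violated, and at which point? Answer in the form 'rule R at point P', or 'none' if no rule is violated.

Zone of each point (C = within 1σ̂, B = 1σ̂–2σ̂, A = 2σ̂–3σ̂, * = beyond 3σ̂; sign = side of CL): 1:+C, 2:+C, 3:+C, 4:-C, 5:-C, 6:-C, 7:-C, 8:+B, 9:+C, 10:+*, 11:+C, 12:-C, 13:-C, 14:-C
Rule 1 (one point beyond the 3σ limits) is satisfied at point 10.

rule 1 at point 10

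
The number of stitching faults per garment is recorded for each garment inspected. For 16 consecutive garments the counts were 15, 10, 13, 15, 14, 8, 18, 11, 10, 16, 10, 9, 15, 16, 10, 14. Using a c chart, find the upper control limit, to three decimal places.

c̄ = (15 + 10 + 13 + 15 + 14 + 8 + 18 + 11 + 10 + 16 + 10 + 9 + 15 + 16 + 10 + 14) / 16 = 204 / 16 = 12.7500
UCL = c̄ + 3√c̄ = 12.7500 + 3 × √12.7500 = 12.7500 + 3 × 3.5707 = 23.4621

23.462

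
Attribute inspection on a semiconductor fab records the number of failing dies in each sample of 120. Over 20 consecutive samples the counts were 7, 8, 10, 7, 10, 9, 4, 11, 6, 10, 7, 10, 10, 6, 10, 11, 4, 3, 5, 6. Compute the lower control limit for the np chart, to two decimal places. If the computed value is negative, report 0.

0.00

p̄ = Σdᵢ / (k·n) = 154 / (20 × 120) = 0.06417
LCL = np̄ − 3·√(np̄(1−p̄)) = 7.7000 − 3 × 2.6844 = -0.3532 → 0 (negative, so LCL = 0)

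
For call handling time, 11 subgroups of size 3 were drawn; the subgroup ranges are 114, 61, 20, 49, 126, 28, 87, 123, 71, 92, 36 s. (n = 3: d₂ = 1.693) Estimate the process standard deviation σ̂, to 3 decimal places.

R̄ = (114 + 61 + 20 + 49 + 126 + 28 + 87 + 123 + 71 + 92 + 36) / 11 = 73.3636
σ̂ = R̄ / d₂ = 73.3636 / 1.693 = 43.3335

43.334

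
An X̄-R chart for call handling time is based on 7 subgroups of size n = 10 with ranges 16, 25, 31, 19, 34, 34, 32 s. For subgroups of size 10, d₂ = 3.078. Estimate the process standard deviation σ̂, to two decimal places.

8.86

R̄ = (16 + 25 + 31 + 19 + 34 + 34 + 32) / 7 = 27.2857
σ̂ = R̄ / d₂ = 27.2857 / 3.078 = 8.8648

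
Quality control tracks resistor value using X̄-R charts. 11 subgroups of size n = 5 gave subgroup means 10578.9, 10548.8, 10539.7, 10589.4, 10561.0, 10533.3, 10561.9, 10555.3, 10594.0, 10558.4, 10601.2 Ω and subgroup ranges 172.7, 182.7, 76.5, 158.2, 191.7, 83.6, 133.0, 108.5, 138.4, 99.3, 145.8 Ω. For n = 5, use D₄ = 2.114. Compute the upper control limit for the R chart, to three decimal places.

R̄ = (172.7 + 182.7 + 76.5 + 158.2 + 191.7 + 83.6 + 133.0 + 108.5 + 138.4 + 99.3 + 145.8) / 11 = 1490.4000 / 11 = 135.4909
UCL_R = D₄·R̄ = 2.114 × 135.4909 = 286.4278

286.428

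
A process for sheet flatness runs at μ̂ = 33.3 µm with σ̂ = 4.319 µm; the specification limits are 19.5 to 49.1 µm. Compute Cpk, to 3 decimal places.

Cpu = (USL − μ̂) / (3σ̂) = (49.1 − 33.3) / (3 × 4.319) = 1.2194; Cpl = (μ̂ − LSL) / (3σ̂) = (33.3 − 19.5) / (3 × 4.319) = 1.0651; Cpk = min(Cpu, Cpl) = 1.0651

1.065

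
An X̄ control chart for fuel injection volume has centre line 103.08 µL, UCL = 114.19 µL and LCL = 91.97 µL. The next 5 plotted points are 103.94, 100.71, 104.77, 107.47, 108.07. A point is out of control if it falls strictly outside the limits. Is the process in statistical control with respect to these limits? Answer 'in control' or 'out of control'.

in control

All 5 points lie within [91.97, 114.19].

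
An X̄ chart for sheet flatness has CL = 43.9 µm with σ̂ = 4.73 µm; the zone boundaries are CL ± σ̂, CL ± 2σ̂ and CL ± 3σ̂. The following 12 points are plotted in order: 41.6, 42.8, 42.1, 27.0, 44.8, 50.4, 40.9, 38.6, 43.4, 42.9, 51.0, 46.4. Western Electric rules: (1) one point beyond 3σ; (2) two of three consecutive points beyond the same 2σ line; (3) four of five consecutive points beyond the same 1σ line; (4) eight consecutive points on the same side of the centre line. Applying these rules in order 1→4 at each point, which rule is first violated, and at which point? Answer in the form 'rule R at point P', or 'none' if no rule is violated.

Zone of each point (C = within 1σ̂, B = 1σ̂–2σ̂, A = 2σ̂–3σ̂, * = beyond 3σ̂; sign = side of CL): 1:-C, 2:-C, 3:-C, 4:-*, 5:+C, 6:+B, 7:-C, 8:-B, 9:-C, 10:-C, 11:+B, 12:+C
Rule 1 (one point beyond the 3σ limits) is satisfied at point 4.

rule 1 at point 4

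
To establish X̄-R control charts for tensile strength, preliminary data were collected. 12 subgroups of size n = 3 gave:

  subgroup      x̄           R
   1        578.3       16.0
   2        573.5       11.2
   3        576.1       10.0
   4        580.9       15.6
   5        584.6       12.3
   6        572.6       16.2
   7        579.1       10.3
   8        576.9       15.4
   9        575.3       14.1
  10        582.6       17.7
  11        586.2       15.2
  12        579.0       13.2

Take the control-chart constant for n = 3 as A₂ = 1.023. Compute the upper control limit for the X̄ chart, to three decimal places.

593.012

X̄̄ = (578.3 + 573.5 + 576.1 + 580.9 + 584.6 + 572.6 + 579.1 + 576.9 + 575.3 + 582.6 + 586.2 + 579.0) / 12 = 6945.1000 / 12 = 578.7583
R̄ = (16.0 + 11.2 + 10.0 + 15.6 + 12.3 + 16.2 + 10.3 + 15.4 + 14.1 + 17.7 + 15.2 + 13.2) / 12 = 167.2000 / 12 = 13.9333
UCL = X̄̄ + A₂·R̄ = 578.7583 + 1.023 × 13.9333 = 593.0121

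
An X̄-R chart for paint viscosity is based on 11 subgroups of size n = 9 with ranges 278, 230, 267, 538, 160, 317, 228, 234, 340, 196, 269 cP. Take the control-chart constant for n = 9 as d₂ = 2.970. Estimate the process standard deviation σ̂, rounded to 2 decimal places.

R̄ = (278 + 230 + 267 + 538 + 160 + 317 + 228 + 234 + 340 + 196 + 269) / 11 = 277.9091
σ̂ = R̄ / d₂ = 277.9091 / 2.970 = 93.5721

93.57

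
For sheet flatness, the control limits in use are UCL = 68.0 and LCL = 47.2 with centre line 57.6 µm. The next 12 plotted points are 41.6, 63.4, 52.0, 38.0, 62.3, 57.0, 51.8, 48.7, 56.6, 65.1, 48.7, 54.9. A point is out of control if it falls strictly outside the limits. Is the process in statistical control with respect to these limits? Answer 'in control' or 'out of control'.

Compare each point to [47.2, 68.0]: sample 1 = 41.6 < LCL; sample 4 = 38.0 < LCL.

out of control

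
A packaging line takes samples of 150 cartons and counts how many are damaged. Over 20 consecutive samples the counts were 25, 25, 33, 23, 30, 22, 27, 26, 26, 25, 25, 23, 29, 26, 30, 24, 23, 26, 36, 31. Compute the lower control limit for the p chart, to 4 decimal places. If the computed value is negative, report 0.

p̄ = Σdᵢ / (k·n) = 535 / (20 × 150) = 0.17833
LCL = p̄ − 3·√(p̄(1−p̄)/n) = 0.17833 − 3 × 0.03125 = 0.08457

0.0846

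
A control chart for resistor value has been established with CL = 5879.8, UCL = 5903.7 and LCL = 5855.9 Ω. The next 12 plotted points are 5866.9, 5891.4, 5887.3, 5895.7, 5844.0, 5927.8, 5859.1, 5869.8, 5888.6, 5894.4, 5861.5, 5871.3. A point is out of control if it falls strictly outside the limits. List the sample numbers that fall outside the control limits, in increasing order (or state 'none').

5, 6

Compare each point to [5855.9, 5903.7]: sample 5 = 5844.0 < LCL; sample 6 = 5927.8 > UCL.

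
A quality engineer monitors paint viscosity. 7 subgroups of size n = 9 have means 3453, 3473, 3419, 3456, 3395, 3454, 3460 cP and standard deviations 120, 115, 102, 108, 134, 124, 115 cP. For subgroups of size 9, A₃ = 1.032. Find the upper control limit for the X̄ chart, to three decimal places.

X̄̄ = (3453 + 3473 + 3419 + 3456 + 3395 + 3454 + 3460) / 7 = 3444.2857
s̄ = (120 + 115 + 102 + 108 + 134 + 124 + 115) / 7 = 116.8571
UCL = X̄̄ + A₃·s̄ = 3444.2857 + 1.032 × 116.8571 = 3564.8823

3564.882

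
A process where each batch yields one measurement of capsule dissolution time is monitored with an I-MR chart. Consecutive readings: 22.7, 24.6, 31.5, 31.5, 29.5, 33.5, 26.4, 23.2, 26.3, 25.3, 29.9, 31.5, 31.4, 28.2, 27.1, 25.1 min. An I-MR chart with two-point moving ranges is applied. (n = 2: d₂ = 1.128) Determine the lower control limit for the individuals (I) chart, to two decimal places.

X̄ = (22.7 + 24.6 + 31.5 + 31.5 + 29.5 + 33.5 + 26.4 + 23.2 + 26.3 + 25.3 + 29.9 + 31.5 + 31.4 + 28.2 + 27.1 + 25.1) / 16 = 27.9812
Moving ranges: 1.9, 6.9, 0.0, 2.0, 4.0, 7.1, 3.2, 3.1, 1.0, 4.6, 1.6, 0.1, 3.2, 1.1, 2.0; M̄R̄ = 41.8000 / 15 = 2.7867
LCL = X̄ − 3·M̄R̄/d₂ = 27.9812 − 3 × 2.7867 / 1.128 = 20.5699

20.57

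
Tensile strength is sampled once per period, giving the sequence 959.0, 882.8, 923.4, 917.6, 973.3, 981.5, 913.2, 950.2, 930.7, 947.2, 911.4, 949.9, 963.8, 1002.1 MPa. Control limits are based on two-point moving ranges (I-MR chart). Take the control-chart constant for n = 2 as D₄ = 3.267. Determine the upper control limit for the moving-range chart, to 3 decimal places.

Moving ranges: 76.2, 40.6, 5.8, 55.7, 8.2, 68.3, 37.0, 19.5, 16.5, 35.8, 38.5, 13.9, 38.3; M̄R̄ = 454.3000 / 13 = 34.9462
UCL_MR = D₄·M̄R̄ = 3.267 × 34.9462 = 114.1691

114.169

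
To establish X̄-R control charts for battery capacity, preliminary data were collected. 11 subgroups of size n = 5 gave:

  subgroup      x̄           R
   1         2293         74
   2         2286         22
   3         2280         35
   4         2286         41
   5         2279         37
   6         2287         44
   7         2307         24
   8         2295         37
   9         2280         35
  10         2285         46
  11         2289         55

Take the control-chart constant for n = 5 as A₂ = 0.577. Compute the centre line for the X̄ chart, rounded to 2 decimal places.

2287.91

X̄̄ = (2293 + 2286 + 2280 + 2286 + 2279 + 2287 + 2307 + 2295 + 2280 + 2285 + 2289) / 11 = 25167.0000 / 11 = 2287.9091
CL = X̄̄ = 2287.9091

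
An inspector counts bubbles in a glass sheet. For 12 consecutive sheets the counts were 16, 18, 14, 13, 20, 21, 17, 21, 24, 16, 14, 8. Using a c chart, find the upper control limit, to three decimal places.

c̄ = (16 + 18 + 14 + 13 + 20 + 21 + 17 + 21 + 24 + 16 + 14 + 8) / 12 = 202 / 12 = 16.8333
UCL = c̄ + 3√c̄ = 16.8333 + 3 × √16.8333 = 16.8333 + 3 × 4.1028 = 29.1419

29.142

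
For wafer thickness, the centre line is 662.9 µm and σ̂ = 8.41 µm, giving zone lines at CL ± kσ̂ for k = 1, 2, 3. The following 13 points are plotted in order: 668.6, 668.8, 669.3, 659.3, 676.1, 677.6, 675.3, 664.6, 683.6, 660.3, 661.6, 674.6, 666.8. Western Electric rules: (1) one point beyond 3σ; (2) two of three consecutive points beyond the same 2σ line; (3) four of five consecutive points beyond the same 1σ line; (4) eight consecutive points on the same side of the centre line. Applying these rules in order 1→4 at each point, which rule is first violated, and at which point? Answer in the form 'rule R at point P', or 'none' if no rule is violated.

rule 3 at point 9

Zone of each point (C = within 1σ̂, B = 1σ̂–2σ̂, A = 2σ̂–3σ̂, * = beyond 3σ̂; sign = side of CL): 1:+C, 2:+C, 3:+C, 4:-C, 5:+B, 6:+B, 7:+B, 8:+C, 9:+A, 10:-C, 11:-C, 12:+B, 13:+C
Rule 3 (four of five consecutive points beyond the same 1σ limit) is satisfied at point 9.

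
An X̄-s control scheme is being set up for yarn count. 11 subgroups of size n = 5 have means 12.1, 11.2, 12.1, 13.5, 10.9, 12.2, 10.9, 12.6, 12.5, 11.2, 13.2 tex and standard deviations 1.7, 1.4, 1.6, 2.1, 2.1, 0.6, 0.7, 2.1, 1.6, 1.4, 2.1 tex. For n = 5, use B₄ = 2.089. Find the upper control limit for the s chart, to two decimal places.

s̄ = (1.7 + 1.4 + 1.6 + 2.1 + 2.1 + 0.6 + 0.7 + 2.1 + 1.6 + 1.4 + 2.1) / 11 = 1.5818
UCL_s = B₄·s̄ = 2.089 × 1.5818 = 3.3044

3.30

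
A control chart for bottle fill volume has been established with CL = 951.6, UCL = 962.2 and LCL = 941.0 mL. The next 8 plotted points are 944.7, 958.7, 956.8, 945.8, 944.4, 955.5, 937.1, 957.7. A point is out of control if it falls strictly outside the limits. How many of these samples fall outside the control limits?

Compare each point to [941.0, 962.2]: sample 7 = 937.1 < LCL.

1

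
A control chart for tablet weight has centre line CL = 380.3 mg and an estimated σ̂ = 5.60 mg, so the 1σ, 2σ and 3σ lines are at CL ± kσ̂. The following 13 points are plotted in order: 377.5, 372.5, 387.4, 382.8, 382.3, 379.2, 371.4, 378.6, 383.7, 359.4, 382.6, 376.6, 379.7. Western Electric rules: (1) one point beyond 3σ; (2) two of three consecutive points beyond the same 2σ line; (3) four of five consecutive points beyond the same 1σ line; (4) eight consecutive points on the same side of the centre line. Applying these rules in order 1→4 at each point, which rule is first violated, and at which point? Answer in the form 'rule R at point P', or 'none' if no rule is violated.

rule 1 at point 10

Zone of each point (C = within 1σ̂, B = 1σ̂–2σ̂, A = 2σ̂–3σ̂, * = beyond 3σ̂; sign = side of CL): 1:-C, 2:-B, 3:+B, 4:+C, 5:+C, 6:-C, 7:-B, 8:-C, 9:+C, 10:-*, 11:+C, 12:-C, 13:-C
Rule 1 (one point beyond the 3σ limits) is satisfied at point 10.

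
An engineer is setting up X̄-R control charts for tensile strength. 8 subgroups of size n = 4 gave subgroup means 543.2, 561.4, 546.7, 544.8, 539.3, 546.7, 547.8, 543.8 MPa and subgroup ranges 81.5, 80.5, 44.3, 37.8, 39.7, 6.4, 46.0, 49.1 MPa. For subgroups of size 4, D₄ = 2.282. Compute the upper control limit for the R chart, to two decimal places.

109.91

R̄ = (81.5 + 80.5 + 44.3 + 37.8 + 39.7 + 6.4 + 46.0 + 49.1) / 8 = 385.3000 / 8 = 48.1625
UCL_R = D₄·R̄ = 2.282 × 48.1625 = 109.9068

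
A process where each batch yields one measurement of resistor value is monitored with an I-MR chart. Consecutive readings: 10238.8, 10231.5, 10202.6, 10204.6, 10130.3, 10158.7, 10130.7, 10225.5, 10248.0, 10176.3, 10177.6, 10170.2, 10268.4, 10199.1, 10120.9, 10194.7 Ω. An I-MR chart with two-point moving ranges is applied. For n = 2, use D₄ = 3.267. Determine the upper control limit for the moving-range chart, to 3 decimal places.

Moving ranges: 7.3, 28.9, 2.0, 74.3, 28.4, 28.0, 94.8, 22.5, 71.7, 1.3, 7.4, 98.2, 69.3, 78.2, 73.8; M̄R̄ = 686.1000 / 15 = 45.7400
UCL_MR = D₄·M̄R̄ = 3.267 × 45.7400 = 149.4326

149.433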